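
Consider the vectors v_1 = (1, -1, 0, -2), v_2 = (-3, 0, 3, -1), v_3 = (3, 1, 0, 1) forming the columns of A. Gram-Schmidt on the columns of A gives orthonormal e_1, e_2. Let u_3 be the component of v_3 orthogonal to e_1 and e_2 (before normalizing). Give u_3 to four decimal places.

u_3 = (1.4956, 0.9115, 1.5929, 0.2920)

e_1 = v_1/‖v_1‖ = (1, -1, 0, -2)/2.4495 = (0.4082, -0.4082, 0.0000, -0.8165).
r_{12} = e_1·v_2 = -0.4082.
u_2 = v_2 + 0.4082·e_1 = (-2.8333, -0.1667, 3.0000, -1.3333).
‖u_2‖ = 4.3397, so e_2 = (-0.6529, -0.0384, 0.6913, -0.3072).
r_{13} = e_1·v_3 = 0.0000; r_{23} = e_2·v_3 = -2.3043.
u_3 = v_3 + 0.0000·e_1 + 2.3043·e_2 = (1.4956, 0.9115, 1.5929, 0.2920).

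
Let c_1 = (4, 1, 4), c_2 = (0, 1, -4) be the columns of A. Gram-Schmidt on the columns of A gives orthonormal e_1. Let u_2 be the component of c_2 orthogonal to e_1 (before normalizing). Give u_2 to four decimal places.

u_2 = (1.8182, 1.4545, -2.1818)

e_1 = c_1/‖c_1‖ = (4, 1, 4)/5.7446 = (0.6963, 0.1741, 0.6963).
r_{12} = e_1·c_2 = -2.6112.
u_2 = c_2 + 2.6112·e_1 = (1.8182, 1.4545, -2.1818).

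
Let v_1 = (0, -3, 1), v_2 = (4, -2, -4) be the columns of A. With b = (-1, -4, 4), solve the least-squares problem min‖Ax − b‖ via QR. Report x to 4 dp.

q_1 = v_1/‖v_1‖ = (0, -3, 1)/3.1623 = (0.0000, -0.9487, 0.3162).
r_{12} = q_1·v_2 = 0.6325.
u_2 = v_2 − 0.6325·q_1 = (4.0000, -1.4000, -4.2000).
‖u_2‖ = 5.9666, so q_2 = (0.6704, -0.2346, -0.7039).
Qᵀb = (5.0596, -2.5475).
Back-substitute: x_2 = -2.5475/5.9666 = -0.4270.
x_1 = (5.0596 − 0.6325·(-0.4270))/3.1623 = 1.6854.

x = (1.6854, -0.4270)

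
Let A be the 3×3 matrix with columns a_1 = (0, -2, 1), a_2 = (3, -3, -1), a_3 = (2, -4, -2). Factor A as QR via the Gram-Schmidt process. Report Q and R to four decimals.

a_1 = (0, -2, 1); ‖a_1‖ = 2.2361, so q_1 = (0.0000, -0.8944, 0.4472).
q_1·a_2 = 0.0000·3 + (-0.8944)·(-3) + 0.4472·(-1) = 2.2361.
u_2 = a_2 − 2.2361·q_1 = (3.0000, -1.0000, -2.0000).
‖u_2‖ = 3.7417, so q_2 = (0.8018, -0.2673, -0.5345).
q_1·a_3 = 0.0000·2 + (-0.8944)·(-4) + 0.4472·(-2) = 2.6833; q_2·a_3 = 0.8018·2 + (-0.2673)·(-4) + (-0.5345)·(-2) = 3.7417.
u_3 = a_3 − 2.6833·q_1 − 3.7417·q_2 = (-1.0000, -0.6000, -1.2000).
‖u_3‖ = 1.6733, so q_3 = (-0.5976, -0.3586, -0.7171).

Q = [[0.0000, 0.8018, -0.5976], [-0.8944, -0.2673, -0.3586], [0.4472, -0.5345, -0.7171]], R = [[2.2361, 2.2361, 2.6833], [0.0000, 3.7417, 3.7417], [0.0000, 0.0000, 1.6733]]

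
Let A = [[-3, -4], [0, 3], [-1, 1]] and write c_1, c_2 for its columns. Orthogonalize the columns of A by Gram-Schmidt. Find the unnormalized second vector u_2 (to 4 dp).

c_1 = (-3, 0, -1); ‖c_1‖ = 3.1623, so q_1 = (-0.9487, 0.0000, -0.3162).
q_1·c_2 = (-0.9487)·(-4) + 0.0000·3 + (-0.3162)·1 = 3.4785.
u_2 = c_2 − 3.4785·q_1 = (-0.7000, 3.0000, 2.1000).

u_2 = (-0.7000, 3.0000, 2.1000)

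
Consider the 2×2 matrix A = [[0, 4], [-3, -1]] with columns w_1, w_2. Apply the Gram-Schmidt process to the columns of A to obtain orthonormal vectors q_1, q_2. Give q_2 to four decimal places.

q_2 = (1.0000, 0.0000)

w_1 = (0, -3); ‖w_1‖ = 3.0000, so q_1 = (0.0000, -1.0000).
q_1·w_2 = 0.0000·4 + (-1.0000)·(-1) = 1.0000.
u_2 = w_2 − 1.0000·q_1 = (4.0000, 0.0000).
‖u_2‖ = 4.0000, so q_2 = (1.0000, 0.0000).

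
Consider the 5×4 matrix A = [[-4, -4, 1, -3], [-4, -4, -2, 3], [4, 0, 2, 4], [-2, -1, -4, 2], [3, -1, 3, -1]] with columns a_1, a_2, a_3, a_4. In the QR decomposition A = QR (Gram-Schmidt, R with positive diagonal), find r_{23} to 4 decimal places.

a_1 = (-4, -4, 4, -2, 3); ‖a_1‖ = 7.8102, so e_1 = (-0.5121, -0.5121, 0.5121, -0.2561, 0.3841).
e_1·a_2 = (-0.5121)·(-4) + (-0.5121)·(-4) + 0.5121·0 + (-0.2561)·(-1) + 0.3841·(-1) = 3.9691.
u_2 = a_2 − 3.9691·e_1 = (-1.9672, -1.9672, -2.0328, 0.0164, -2.5246).
‖u_2‖ = 4.2715, so e_2 = (-0.4605, -0.4605, -0.4759, 0.0038, -0.5910).
r_{23} = e_2·a_3 = -2.2797.

r_{23} = -2.2797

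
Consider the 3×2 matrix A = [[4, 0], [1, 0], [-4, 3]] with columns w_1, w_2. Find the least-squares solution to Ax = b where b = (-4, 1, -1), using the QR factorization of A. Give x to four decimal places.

x = (-0.8824, -1.5098)

w_1 = (4, 1, -4); ‖w_1‖ = 5.7446, so e_1 = (0.6963, 0.1741, -0.6963).
e_1·w_2 = 0.6963·0 + 0.1741·0 + (-0.6963)·3 = -2.0889.
u_2 = w_2 + 2.0889·e_1 = (1.4545, 0.3636, 1.5455).
‖u_2‖ = 2.1532, so e_2 = (0.6755, 0.1689, 0.7177).
Qᵀb = (-1.9149, -3.2509).
Back-substitute: x_2 = -3.2509/2.1532 = -1.5098.
x_1 = (-1.9149 + 2.0889·(-1.5098))/5.7446 = -0.8824.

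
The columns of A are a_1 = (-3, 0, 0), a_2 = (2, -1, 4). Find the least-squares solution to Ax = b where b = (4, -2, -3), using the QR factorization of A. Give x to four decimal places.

x = (-1.7255, -0.5882)

a_1 = (-3, 0, 0); ‖a_1‖ = 3.0000, so q_1 = (-1.0000, 0.0000, 0.0000).
q_1·a_2 = (-1.0000)·2 + 0.0000·(-1) + 0.0000·4 = -2.0000.
u_2 = a_2 + 2.0000·q_1 = (0.0000, -1.0000, 4.0000).
‖u_2‖ = 4.1231, so q_2 = (0.0000, -0.2425, 0.9701).
Qᵀb = (-4.0000, -2.4254).
Back-substitute: x_2 = -2.4254/4.1231 = -0.5882.
x_1 = (-4.0000 + 2.0000·(-0.5882))/3.0000 = -1.7255.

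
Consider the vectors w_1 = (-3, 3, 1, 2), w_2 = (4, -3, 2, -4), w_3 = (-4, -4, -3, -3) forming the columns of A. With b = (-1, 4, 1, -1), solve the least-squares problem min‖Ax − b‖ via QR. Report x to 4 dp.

q_1 = w_1/‖w_1‖ = (-3, 3, 1, 2)/4.7958 = (-0.6255, 0.6255, 0.2085, 0.4170).
r_{12} = q_1·w_2 = -5.6299.
u_2 = w_2 + 5.6299·q_1 = (0.4783, 0.5217, 3.1739, -1.6522).
‖u_2‖ = 3.6475, so q_2 = (0.1311, 0.1430, 0.8702, -0.4530).
r_{13} = q_1·w_3 = -1.8766; r_{23} = q_2·w_3 = -2.3482.
u_3 = w_3 + 1.8766·q_1 + 2.3482·q_2 = (-4.8660, -2.4902, -0.5654, -3.2810).
‖u_3‖ = 6.4003, so q_3 = (-0.7603, -0.3891, -0.0883, -0.5126).
Qᵀb = (2.9192, 1.7642, -0.3717).
Back-substitute: x_3 = -0.3717/6.4003 = -0.0581.
x_2 = (1.7642 + 2.3482·(-0.0581))/3.6475 = 0.4463.
x_1 = (2.9192 + 5.6299·0.4463 + 1.8766·(-0.0581))/4.7958 = 1.1099.

x = (1.1099, 0.4463, -0.0581)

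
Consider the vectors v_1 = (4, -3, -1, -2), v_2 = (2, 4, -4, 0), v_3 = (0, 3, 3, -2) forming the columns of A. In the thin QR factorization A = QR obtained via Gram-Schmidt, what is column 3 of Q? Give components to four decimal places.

e_3 = (0.2393, 0.4936, 0.6132, -0.5684)

v_1 = (4, -3, -1, -2); ‖v_1‖ = 5.4772, so e_1 = (0.7303, -0.5477, -0.1826, -0.3651).
e_1·v_2 = 0.7303·2 + (-0.5477)·4 + (-0.1826)·(-4) + (-0.3651)·0 = 0.0000.
u_2 = v_2 + 0.0000·e_1 = (2.0000, 4.0000, -4.0000, 0.0000).
‖u_2‖ = 6.0000, so e_2 = (0.3333, 0.6667, -0.6667, 0.0000).
e_1·v_3 = 0.7303·0 + (-0.5477)·3 + (-0.1826)·3 + (-0.3651)·(-2) = -1.4606; e_2·v_3 = 0.3333·0 + 0.6667·3 + (-0.6667)·3 + 0.0000·(-2) = 0.0000.
u_3 = v_3 + 1.4606·e_1 − 0.0000·e_2 = (1.0667, 2.2000, 2.7333, -2.5333).
‖u_3‖ = 4.4572, so e_3 = (0.2393, 0.4936, 0.6132, -0.5684).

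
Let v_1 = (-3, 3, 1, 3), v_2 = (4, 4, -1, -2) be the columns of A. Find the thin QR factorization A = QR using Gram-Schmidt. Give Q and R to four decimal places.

Q = [[-0.5669, 0.5474], [0.5669, 0.8000], [0.1890, -0.1263], [0.5669, -0.2105]], R = [[5.2915, -1.3229], [0.0000, 5.9372]]

v_1 = (-3, 3, 1, 3); ‖v_1‖ = 5.2915, so q_1 = (-0.5669, 0.5669, 0.1890, 0.5669).
q_1·v_2 = (-0.5669)·4 + 0.5669·4 + 0.1890·(-1) + 0.5669·(-2) = -1.3229.
u_2 = v_2 + 1.3229·q_1 = (3.2500, 4.7500, -0.7500, -1.2500).
‖u_2‖ = 5.9372, so q_2 = (0.5474, 0.8000, -0.1263, -0.2105).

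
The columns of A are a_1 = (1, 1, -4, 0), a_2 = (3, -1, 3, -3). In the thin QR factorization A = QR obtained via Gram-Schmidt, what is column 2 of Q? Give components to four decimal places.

a_1 = (1, 1, -4, 0); ‖a_1‖ = 4.2426, so e_1 = (0.2357, 0.2357, -0.9428, 0.0000).
e_1·a_2 = 0.2357·3 + 0.2357·(-1) + (-0.9428)·3 + 0.0000·(-3) = -2.3570.
u_2 = a_2 + 2.3570·e_1 = (3.5556, -0.4444, 0.7778, -3.0000).
‖u_2‖ = 4.7376, so e_2 = (0.7505, -0.0938, 0.1642, -0.6332).

e_2 = (0.7505, -0.0938, 0.1642, -0.6332)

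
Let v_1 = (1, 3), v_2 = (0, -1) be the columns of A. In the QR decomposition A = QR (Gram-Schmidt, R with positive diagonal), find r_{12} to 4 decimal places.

r_{12} = -0.9487

v_1 = (1, 3); ‖v_1‖ = 3.1623, so e_1 = (0.3162, 0.9487).
r_{12} = e_1·v_2 = -0.9487.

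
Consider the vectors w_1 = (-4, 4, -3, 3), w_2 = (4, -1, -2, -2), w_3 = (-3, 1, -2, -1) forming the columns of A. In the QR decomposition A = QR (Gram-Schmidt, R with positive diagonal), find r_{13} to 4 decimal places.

e_1 = w_1/‖w_1‖ = (-4, 4, -3, 3)/7.0711 = (-0.5657, 0.5657, -0.4243, 0.4243).
r_{13} = e_1·w_3 = 2.6870.

r_{13} = 2.6870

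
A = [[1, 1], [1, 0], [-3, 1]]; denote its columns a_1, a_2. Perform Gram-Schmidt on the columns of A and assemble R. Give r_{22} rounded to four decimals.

r_{22} = 1.2792

a_1 = (1, 1, -3); ‖a_1‖ = 3.3166, so e_1 = (0.3015, 0.3015, -0.9045).
e_1·a_2 = 0.3015·1 + 0.3015·0 + (-0.9045)·1 = -0.6030.
u_2 = a_2 + 0.6030·e_1 = (1.1818, 0.1818, 0.4545).
r_{22} = ‖u_2‖ = 1.2792.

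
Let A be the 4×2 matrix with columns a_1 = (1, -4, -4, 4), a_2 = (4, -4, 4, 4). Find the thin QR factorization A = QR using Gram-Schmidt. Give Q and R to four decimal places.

Q = [[0.1429, 0.4807], [-0.5714, -0.3168], [-0.5714, 0.7538], [0.5714, 0.3168]], R = [[7.0000, 2.8571], [0.0000, 7.4724]]

a_1 = (1, -4, -4, 4); ‖a_1‖ = 7.0000, so q_1 = (0.1429, -0.5714, -0.5714, 0.5714).
q_1·a_2 = 0.1429·4 + (-0.5714)·(-4) + (-0.5714)·4 + 0.5714·4 = 2.8571.
u_2 = a_2 − 2.8571·q_1 = (3.5918, -2.3673, 5.6327, 2.3673).
‖u_2‖ = 7.4724, so q_2 = (0.4807, -0.3168, 0.7538, 0.3168).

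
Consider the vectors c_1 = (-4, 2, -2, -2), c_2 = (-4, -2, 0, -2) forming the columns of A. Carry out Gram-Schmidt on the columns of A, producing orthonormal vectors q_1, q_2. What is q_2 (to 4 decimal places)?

c_1 = (-4, 2, -2, -2); ‖c_1‖ = 5.2915, so q_1 = (-0.7559, 0.3780, -0.3780, -0.3780).
q_1·c_2 = (-0.7559)·(-4) + 0.3780·(-2) + (-0.3780)·0 + (-0.3780)·(-2) = 3.0237.
u_2 = c_2 − 3.0237·q_1 = (-1.7143, -3.1429, 1.1429, -0.8571).
‖u_2‖ = 3.8545, so q_2 = (-0.4447, -0.8154, 0.2965, -0.2224).

q_2 = (-0.4447, -0.8154, 0.2965, -0.2224)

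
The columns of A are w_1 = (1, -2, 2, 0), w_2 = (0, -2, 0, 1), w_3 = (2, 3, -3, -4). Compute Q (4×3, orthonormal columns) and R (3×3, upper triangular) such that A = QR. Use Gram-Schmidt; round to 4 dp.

w_1 = (1, -2, 2, 0); ‖w_1‖ = 3.0000, so e_1 = (0.3333, -0.6667, 0.6667, 0.0000).
e_1·w_2 = 0.3333·0 + (-0.6667)·(-2) + 0.6667·0 + 0.0000·1 = 1.3333.
u_2 = w_2 − 1.3333·e_1 = (-0.4444, -1.1111, -0.8889, 1.0000).
‖u_2‖ = 1.7951, so e_2 = (-0.2476, -0.6190, -0.4952, 0.5571).
e_1·w_3 = 0.3333·2 + (-0.6667)·3 + 0.6667·(-3) + 0.0000·(-4) = -3.3333; e_2·w_3 = (-0.2476)·2 + (-0.6190)·3 + (-0.4952)·(-3) + 0.5571·(-4) = -3.0949.
u_3 = w_3 + 3.3333·e_1 + 3.0949·e_2 = (2.3448, -1.1379, -2.3103, -2.2759).
‖u_3‖ = 4.1606, so e_3 = (0.5636, -0.2735, -0.5553, -0.5470).

Q = [[0.3333, -0.2476, 0.5636], [-0.6667, -0.6190, -0.2735], [0.6667, -0.4952, -0.5553], [0.0000, 0.5571, -0.5470]], R = [[3.0000, 1.3333, -3.3333], [0.0000, 1.7951, -3.0949], [0.0000, 0.0000, 4.1606]]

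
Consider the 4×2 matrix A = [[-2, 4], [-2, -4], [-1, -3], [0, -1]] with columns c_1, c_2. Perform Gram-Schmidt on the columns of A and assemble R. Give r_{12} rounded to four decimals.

r_{12} = 1.0000

e_1 = c_1/‖c_1‖ = (-2, -2, -1, 0)/3.0000 = (-0.6667, -0.6667, -0.3333, 0.0000).
r_{12} = e_1·c_2 = 1.0000.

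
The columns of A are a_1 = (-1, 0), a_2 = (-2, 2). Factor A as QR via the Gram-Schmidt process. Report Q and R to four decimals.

Q = [[-1.0000, 0.0000], [0.0000, 1.0000]], R = [[1.0000, 2.0000], [0.0000, 2.0000]]

q_1 = a_1/‖a_1‖ = (-1, 0)/1.0000 = (-1.0000, 0.0000).
r_{12} = q_1·a_2 = 2.0000.
u_2 = a_2 − 2.0000·q_1 = (0.0000, 2.0000).
‖u_2‖ = 2.0000, so q_2 = (0.0000, 1.0000).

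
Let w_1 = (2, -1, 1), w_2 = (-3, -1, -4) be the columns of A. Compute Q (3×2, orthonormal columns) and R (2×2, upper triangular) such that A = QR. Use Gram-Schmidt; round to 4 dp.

w_1 = (2, -1, 1); ‖w_1‖ = 2.4495, so e_1 = (0.8165, -0.4082, 0.4082).
e_1·w_2 = 0.8165·(-3) + (-0.4082)·(-1) + 0.4082·(-4) = -3.6742.
u_2 = w_2 + 3.6742·e_1 = (0.0000, -2.5000, -2.5000).
‖u_2‖ = 3.5355, so e_2 = (0.0000, -0.7071, -0.7071).

Q = [[0.8165, 0.0000], [-0.4082, -0.7071], [0.4082, -0.7071]], R = [[2.4495, -3.6742], [0.0000, 3.5355]]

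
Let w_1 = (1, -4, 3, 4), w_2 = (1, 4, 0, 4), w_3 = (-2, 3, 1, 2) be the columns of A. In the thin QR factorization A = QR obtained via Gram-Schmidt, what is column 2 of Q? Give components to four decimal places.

w_1 = (1, -4, 3, 4); ‖w_1‖ = 6.4807, so e_1 = (0.1543, -0.6172, 0.4629, 0.6172).
e_1·w_2 = 0.1543·1 + (-0.6172)·4 + 0.4629·0 + 0.6172·4 = 0.1543.
u_2 = w_2 − 0.1543·e_1 = (0.9762, 4.0952, -0.0714, 3.9048).
‖u_2‖ = 5.7425, so e_2 = (0.1700, 0.7131, -0.0124, 0.6800).

e_2 = (0.1700, 0.7131, -0.0124, 0.6800)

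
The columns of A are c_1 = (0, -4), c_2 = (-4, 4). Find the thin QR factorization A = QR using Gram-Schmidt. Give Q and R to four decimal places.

Q = [[0.0000, -1.0000], [-1.0000, 0.0000]], R = [[4.0000, -4.0000], [0.0000, 4.0000]]

c_1 = (0, -4); ‖c_1‖ = 4.0000, so e_1 = (0.0000, -1.0000).
e_1·c_2 = 0.0000·(-4) + (-1.0000)·4 = -4.0000.
u_2 = c_2 + 4.0000·e_1 = (-4.0000, 0.0000).
‖u_2‖ = 4.0000, so e_2 = (-1.0000, 0.0000).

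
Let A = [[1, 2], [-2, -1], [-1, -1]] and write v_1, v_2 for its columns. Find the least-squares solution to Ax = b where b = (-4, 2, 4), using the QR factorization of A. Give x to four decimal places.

x = (-0.1818, -2.1818)

v_1 = (1, -2, -1); ‖v_1‖ = 2.4495, so e_1 = (0.4082, -0.8165, -0.4082).
e_1·v_2 = 0.4082·2 + (-0.8165)·(-1) + (-0.4082)·(-1) = 2.0412.
u_2 = v_2 − 2.0412·e_1 = (1.1667, 0.6667, -0.1667).
‖u_2‖ = 1.3540, so e_2 = (0.8616, 0.4924, -0.1231).
Qᵀb = (-4.8990, -2.9542).
Back-substitute: x_2 = -2.9542/1.3540 = -2.1818.
x_1 = (-4.8990 − 2.0412·(-2.1818))/2.4495 = -0.1818.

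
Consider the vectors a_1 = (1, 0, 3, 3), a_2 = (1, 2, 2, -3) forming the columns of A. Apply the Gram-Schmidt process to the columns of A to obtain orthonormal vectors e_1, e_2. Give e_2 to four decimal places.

e_2 = (0.2620, 0.4742, 0.5491, -0.6364)

a_1 = (1, 0, 3, 3); ‖a_1‖ = 4.3589, so e_1 = (0.2294, 0.0000, 0.6882, 0.6882).
e_1·a_2 = 0.2294·1 + 0.0000·2 + 0.6882·2 + 0.6882·(-3) = -0.4588.
u_2 = a_2 + 0.4588·e_1 = (1.1053, 2.0000, 2.3158, -2.6842).
‖u_2‖ = 4.2178, so e_2 = (0.2620, 0.4742, 0.5491, -0.6364).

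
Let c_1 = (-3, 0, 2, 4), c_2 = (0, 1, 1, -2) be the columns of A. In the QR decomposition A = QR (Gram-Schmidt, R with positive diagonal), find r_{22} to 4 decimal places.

r_{22} = 2.1814

c_1 = (-3, 0, 2, 4); ‖c_1‖ = 5.3852, so e_1 = (-0.5571, 0.0000, 0.3714, 0.7428).
e_1·c_2 = (-0.5571)·0 + 0.0000·1 + 0.3714·1 + 0.7428·(-2) = -1.1142.
u_2 = c_2 + 1.1142·e_1 = (-0.6207, 1.0000, 1.4138, -1.1724).
r_{22} = ‖u_2‖ = 2.1814.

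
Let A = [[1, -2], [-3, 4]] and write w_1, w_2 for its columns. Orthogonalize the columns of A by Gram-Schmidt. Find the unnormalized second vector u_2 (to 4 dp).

e_1 = w_1/‖w_1‖ = (1, -3)/3.1623 = (0.3162, -0.9487).
r_{12} = e_1·w_2 = -4.4272.
u_2 = w_2 + 4.4272·e_1 = (-0.6000, -0.2000).

u_2 = (-0.6000, -0.2000)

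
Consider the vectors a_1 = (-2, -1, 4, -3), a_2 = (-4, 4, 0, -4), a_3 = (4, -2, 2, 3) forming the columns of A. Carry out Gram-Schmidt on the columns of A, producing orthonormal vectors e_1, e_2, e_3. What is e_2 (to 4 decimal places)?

a_1 = (-2, -1, 4, -3); ‖a_1‖ = 5.4772, so e_1 = (-0.3651, -0.1826, 0.7303, -0.5477).
e_1·a_2 = (-0.3651)·(-4) + (-0.1826)·4 + 0.7303·0 + (-0.5477)·(-4) = 2.9212.
u_2 = a_2 − 2.9212·e_1 = (-2.9333, 4.5333, -2.1333, -2.4000).
‖u_2‖ = 6.2823, so e_2 = (-0.4669, 0.7216, -0.3396, -0.3820).

e_2 = (-0.4669, 0.7216, -0.3396, -0.3820)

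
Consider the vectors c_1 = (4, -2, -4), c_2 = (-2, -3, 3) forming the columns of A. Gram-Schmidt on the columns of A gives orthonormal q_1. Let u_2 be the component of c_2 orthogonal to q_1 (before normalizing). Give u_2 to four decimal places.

u_2 = (-0.4444, -3.7778, 1.4444)

q_1 = c_1/‖c_1‖ = (4, -2, -4)/6.0000 = (0.6667, -0.3333, -0.6667).
r_{12} = q_1·c_2 = -2.3333.
u_2 = c_2 + 2.3333·q_1 = (-0.4444, -3.7778, 1.4444).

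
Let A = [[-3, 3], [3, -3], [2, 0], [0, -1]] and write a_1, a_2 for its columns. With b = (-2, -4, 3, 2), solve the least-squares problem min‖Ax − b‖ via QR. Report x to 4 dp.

x = (0.7660, 0.9362)

a_1 = (-3, 3, 2, 0); ‖a_1‖ = 4.6904, so e_1 = (-0.6396, 0.6396, 0.4264, 0.0000).
e_1·a_2 = (-0.6396)·3 + 0.6396·(-3) + 0.4264·0 + 0.0000·(-1) = -3.8376.
u_2 = a_2 + 3.8376·e_1 = (0.5455, -0.5455, 1.6364, -1.0000).
‖u_2‖ = 2.0671, so e_2 = (0.2639, -0.2639, 0.7916, -0.4838).
Qᵀb = (0.0000, 1.9351).
Back-substitute: x_2 = 1.9351/2.0671 = 0.9362.
x_1 = (0.0000 + 3.8376·0.9362)/4.6904 = 0.7660.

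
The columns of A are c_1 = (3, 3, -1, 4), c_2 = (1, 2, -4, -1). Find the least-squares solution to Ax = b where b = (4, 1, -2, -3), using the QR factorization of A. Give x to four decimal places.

c_1 = (3, 3, -1, 4); ‖c_1‖ = 5.9161, so q_1 = (0.5071, 0.5071, -0.1690, 0.6761).
q_1·c_2 = 0.5071·1 + 0.5071·2 + (-0.1690)·(-4) + 0.6761·(-1) = 1.5213.
u_2 = c_2 − 1.5213·q_1 = (0.2286, 1.2286, -3.7429, -2.0286).
‖u_2‖ = 4.4369, so q_2 = (0.0515, 0.2769, -0.8436, -0.4572).
Qᵀb = (0.8452, 3.5418).
Back-substitute: x_2 = 3.5418/4.4369 = 0.7983.
x_1 = (0.8452 − 1.5213·0.7983)/5.9161 = -0.0624.

x = (-0.0624, 0.7983)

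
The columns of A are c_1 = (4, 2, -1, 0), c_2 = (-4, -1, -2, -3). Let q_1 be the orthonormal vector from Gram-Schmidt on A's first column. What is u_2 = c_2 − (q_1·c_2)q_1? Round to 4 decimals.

q_1 = c_1/‖c_1‖ = (4, 2, -1, 0)/4.5826 = (0.8729, 0.4364, -0.2182, 0.0000).
r_{12} = q_1·c_2 = -3.4915.
u_2 = c_2 + 3.4915·q_1 = (-0.9524, 0.5238, -2.7619, -3.0000).

u_2 = (-0.9524, 0.5238, -2.7619, -3.0000)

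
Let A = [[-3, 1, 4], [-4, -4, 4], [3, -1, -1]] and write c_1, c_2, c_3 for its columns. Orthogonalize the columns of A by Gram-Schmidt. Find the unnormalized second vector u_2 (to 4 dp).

c_1 = (-3, -4, 3); ‖c_1‖ = 5.8310, so e_1 = (-0.5145, -0.6860, 0.5145).
e_1·c_2 = (-0.5145)·1 + (-0.6860)·(-4) + 0.5145·(-1) = 1.7150.
u_2 = c_2 − 1.7150·e_1 = (1.8824, -2.8235, -1.8824).

u_2 = (1.8824, -2.8235, -1.8824)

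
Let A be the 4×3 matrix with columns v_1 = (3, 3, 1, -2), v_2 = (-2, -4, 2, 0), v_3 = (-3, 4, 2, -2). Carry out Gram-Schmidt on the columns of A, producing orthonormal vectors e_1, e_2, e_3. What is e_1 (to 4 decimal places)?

e_1 = (0.6255, 0.6255, 0.2085, -0.4170)

e_1 = v_1/‖v_1‖ = (3, 3, 1, -2)/4.7958 = (0.6255, 0.6255, 0.2085, -0.4170).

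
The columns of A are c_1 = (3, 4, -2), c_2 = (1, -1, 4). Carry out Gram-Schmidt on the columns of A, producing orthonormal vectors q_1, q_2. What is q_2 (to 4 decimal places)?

c_1 = (3, 4, -2); ‖c_1‖ = 5.3852, so q_1 = (0.5571, 0.7428, -0.3714).
q_1·c_2 = 0.5571·1 + 0.7428·(-1) + (-0.3714)·4 = -1.6713.
u_2 = c_2 + 1.6713·q_1 = (1.9310, 0.2414, 3.3793).
‖u_2‖ = 3.8996, so q_2 = (0.4952, 0.0619, 0.8666).

q_2 = (0.4952, 0.0619, 0.8666)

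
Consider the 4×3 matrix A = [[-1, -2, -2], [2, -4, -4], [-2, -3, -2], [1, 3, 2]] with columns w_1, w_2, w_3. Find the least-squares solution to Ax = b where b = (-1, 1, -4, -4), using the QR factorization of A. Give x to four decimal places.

x = (1.7297, -3.4324, 3.8514)

w_1 = (-1, 2, -2, 1); ‖w_1‖ = 3.1623, so e_1 = (-0.3162, 0.6325, -0.6325, 0.3162).
e_1·w_2 = (-0.3162)·(-2) + 0.6325·(-4) + (-0.6325)·(-3) + 0.3162·3 = 0.9487.
u_2 = w_2 − 0.9487·e_1 = (-1.7000, -4.6000, -2.4000, 2.7000).
‖u_2‖ = 6.0910, so e_2 = (-0.2791, -0.7552, -0.3940, 0.4433).
e_1·w_3 = (-0.3162)·(-2) + 0.6325·(-4) + (-0.6325)·(-2) + 0.3162·2 = 0.0000; e_2·w_3 = (-0.2791)·(-2) + (-0.7552)·(-4) + (-0.3940)·(-2) + 0.4433·2 = 5.2537.
u_3 = w_3 − 0.0000·e_1 − 5.2537·e_2 = (-0.5337, -0.0323, 0.0701, -0.3288).
‖u_3‖ = 0.6316, so e_3 = (-0.8450, -0.0512, 0.1110, -0.5206).
Qᵀb = (2.2136, -0.6731, 2.4325).
Back-substitute: x_3 = 2.4325/0.6316 = 3.8514.
x_2 = (-0.6731 − 5.2537·3.8514)/6.0910 = -3.4324.
x_1 = (2.2136 − 0.9487·(-3.4324) − 0.0000·3.8514)/3.1623 = 1.7297.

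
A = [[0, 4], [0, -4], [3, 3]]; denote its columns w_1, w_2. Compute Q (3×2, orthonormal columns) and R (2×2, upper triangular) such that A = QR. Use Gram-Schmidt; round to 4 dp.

w_1 = (0, 0, 3); ‖w_1‖ = 3.0000, so e_1 = (0.0000, 0.0000, 1.0000).
e_1·w_2 = 0.0000·4 + 0.0000·(-4) + 1.0000·3 = 3.0000.
u_2 = w_2 − 3.0000·e_1 = (4.0000, -4.0000, 0.0000).
‖u_2‖ = 5.6569, so e_2 = (0.7071, -0.7071, 0.0000).

Q = [[0.0000, 0.7071], [0.0000, -0.7071], [1.0000, 0.0000]], R = [[3.0000, 3.0000], [0.0000, 5.6569]]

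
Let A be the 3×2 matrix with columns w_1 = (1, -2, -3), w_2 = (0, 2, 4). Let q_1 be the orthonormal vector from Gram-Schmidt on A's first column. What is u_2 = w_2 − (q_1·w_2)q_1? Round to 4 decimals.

u_2 = (1.1429, -0.2857, 0.5714)

w_1 = (1, -2, -3); ‖w_1‖ = 3.7417, so q_1 = (0.2673, -0.5345, -0.8018).
q_1·w_2 = 0.2673·0 + (-0.5345)·2 + (-0.8018)·4 = -4.2762.
u_2 = w_2 + 4.2762·q_1 = (1.1429, -0.2857, 0.5714).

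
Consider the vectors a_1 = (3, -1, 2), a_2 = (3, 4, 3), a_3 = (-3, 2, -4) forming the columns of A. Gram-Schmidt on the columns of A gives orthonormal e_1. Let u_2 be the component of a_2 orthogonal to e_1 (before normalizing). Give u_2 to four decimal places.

u_2 = (0.6429, 4.7857, 1.4286)

a_1 = (3, -1, 2); ‖a_1‖ = 3.7417, so e_1 = (0.8018, -0.2673, 0.5345).
e_1·a_2 = 0.8018·3 + (-0.2673)·4 + 0.5345·3 = 2.9399.
u_2 = a_2 − 2.9399·e_1 = (0.6429, 4.7857, 1.4286).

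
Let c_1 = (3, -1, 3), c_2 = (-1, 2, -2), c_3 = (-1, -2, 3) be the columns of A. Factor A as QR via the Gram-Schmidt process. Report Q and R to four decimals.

c_1 = (3, -1, 3); ‖c_1‖ = 4.3589, so e_1 = (0.6882, -0.2294, 0.6882).
e_1·c_2 = 0.6882·(-1) + (-0.2294)·2 + 0.6882·(-2) = -2.5236.
u_2 = c_2 + 2.5236·e_1 = (0.7368, 1.4211, -0.2632).
‖u_2‖ = 1.6222, so e_2 = (0.4542, 0.8760, -0.1622).
e_1·c_3 = 0.6882·(-1) + (-0.2294)·(-2) + 0.6882·3 = 1.8353; e_2·c_3 = 0.4542·(-1) + 0.8760·(-2) + (-0.1622)·3 = -2.6929.
u_3 = c_3 − 1.8353·e_1 + 2.6929·e_2 = (-1.0400, 0.7800, 1.3000).
‖u_3‖ = 1.8385, so e_3 = (-0.5657, 0.4243, 0.7071).

Q = [[0.6882, 0.4542, -0.5657], [-0.2294, 0.8760, 0.4243], [0.6882, -0.1622, 0.7071]], R = [[4.3589, -2.5236, 1.8353], [0.0000, 1.6222, -2.6929], [0.0000, 0.0000, 1.8385]]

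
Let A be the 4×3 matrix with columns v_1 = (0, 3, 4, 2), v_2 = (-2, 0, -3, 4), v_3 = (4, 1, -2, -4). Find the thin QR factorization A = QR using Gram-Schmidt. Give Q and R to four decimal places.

q_1 = v_1/‖v_1‖ = (0, 3, 4, 2)/5.3852 = (0.0000, 0.5571, 0.7428, 0.3714).
r_{12} = q_1·v_2 = -0.7428.
u_2 = v_2 + 0.7428·q_1 = (-2.0000, 0.4138, -2.4483, 4.2759).
‖u_2‖ = 5.3337, so q_2 = (-0.3750, 0.0776, -0.4590, 0.8017).
r_{13} = q_1·v_3 = -2.4140; r_{23} = q_2·v_3 = -3.7110.
u_3 = v_3 + 2.4140·q_1 + 3.7110·q_2 = (2.6085, 2.6327, -1.9103, -0.1285).
‖u_3‖ = 4.1715, so q_3 = (0.6253, 0.6311, -0.4579, -0.0308).

Q = [[0.0000, -0.3750, 0.6253], [0.5571, 0.0776, 0.6311], [0.7428, -0.4590, -0.4579], [0.3714, 0.8017, -0.0308]], R = [[5.3852, -0.7428, -2.4140], [0.0000, 5.3337, -3.7110], [0.0000, 0.0000, 4.1715]]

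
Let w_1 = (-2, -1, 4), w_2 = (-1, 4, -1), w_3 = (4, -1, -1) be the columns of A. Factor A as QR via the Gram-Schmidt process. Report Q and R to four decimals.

w_1 = (-2, -1, 4); ‖w_1‖ = 4.5826, so q_1 = (-0.4364, -0.2182, 0.8729).
q_1·w_2 = (-0.4364)·(-1) + (-0.2182)·4 + 0.8729·(-1) = -1.3093.
u_2 = w_2 + 1.3093·q_1 = (-1.5714, 3.7143, 0.1429).
‖u_2‖ = 4.0356, so q_2 = (-0.3894, 0.9204, 0.0354).
q_1·w_3 = (-0.4364)·4 + (-0.2182)·(-1) + 0.8729·(-1) = -2.4004; q_2·w_3 = (-0.3894)·4 + 0.9204·(-1) + 0.0354·(-1) = -2.5134.
u_3 = w_3 + 2.4004·q_1 + 2.5134·q_2 = (1.9737, 0.7895, 1.1842).
‖u_3‖ = 2.4333, so q_3 = (0.8111, 0.3244, 0.4867).

Q = [[-0.4364, -0.3894, 0.8111], [-0.2182, 0.9204, 0.3244], [0.8729, 0.0354, 0.4867]], R = [[4.5826, -1.3093, -2.4004], [0.0000, 4.0356, -2.5134], [0.0000, 0.0000, 2.4333]]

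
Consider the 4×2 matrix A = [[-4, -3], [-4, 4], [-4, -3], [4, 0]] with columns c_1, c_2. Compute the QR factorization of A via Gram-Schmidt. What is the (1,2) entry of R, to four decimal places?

r_{12} = 1.0000

c_1 = (-4, -4, -4, 4); ‖c_1‖ = 8.0000, so e_1 = (-0.5000, -0.5000, -0.5000, 0.5000).
r_{12} = e_1·c_2 = 1.0000.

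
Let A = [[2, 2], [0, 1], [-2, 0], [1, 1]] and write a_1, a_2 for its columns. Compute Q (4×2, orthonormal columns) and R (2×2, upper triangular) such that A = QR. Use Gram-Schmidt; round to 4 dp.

Q = [[0.6667, 0.4952], [0.0000, 0.5571], [-0.6667, 0.6190], [0.3333, 0.2476]], R = [[3.0000, 1.6667], [0.0000, 1.7951]]

a_1 = (2, 0, -2, 1); ‖a_1‖ = 3.0000, so e_1 = (0.6667, 0.0000, -0.6667, 0.3333).
e_1·a_2 = 0.6667·2 + 0.0000·1 + (-0.6667)·0 + 0.3333·1 = 1.6667.
u_2 = a_2 − 1.6667·e_1 = (0.8889, 1.0000, 1.1111, 0.4444).
‖u_2‖ = 1.7951, so e_2 = (0.4952, 0.5571, 0.6190, 0.2476).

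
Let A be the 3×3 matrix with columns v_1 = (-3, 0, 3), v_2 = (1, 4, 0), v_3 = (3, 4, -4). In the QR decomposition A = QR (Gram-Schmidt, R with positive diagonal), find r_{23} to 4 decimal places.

r_{23} = 3.8158

q_1 = v_1/‖v_1‖ = (-3, 0, 3)/4.2426 = (-0.7071, 0.0000, 0.7071).
r_{12} = q_1·v_2 = -0.7071.
u_2 = v_2 + 0.7071·q_1 = (0.5000, 4.0000, 0.5000).
‖u_2‖ = 4.0620, so q_2 = (0.1231, 0.9847, 0.1231).
r_{23} = q_2·v_3 = 3.8158.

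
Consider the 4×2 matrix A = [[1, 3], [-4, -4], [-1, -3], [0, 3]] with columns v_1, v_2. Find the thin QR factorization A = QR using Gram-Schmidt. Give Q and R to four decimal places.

Q = [[0.2357, 0.4429], [-0.9428, 0.2215], [-0.2357, -0.4429], [0.0000, 0.7474]], R = [[4.2426, 5.1854], [0.0000, 4.0139]]

q_1 = v_1/‖v_1‖ = (1, -4, -1, 0)/4.2426 = (0.2357, -0.9428, -0.2357, 0.0000).
r_{12} = q_1·v_2 = 5.1854.
u_2 = v_2 − 5.1854·q_1 = (1.7778, 0.8889, -1.7778, 3.0000).
‖u_2‖ = 4.0139, so q_2 = (0.4429, 0.2215, -0.4429, 0.7474).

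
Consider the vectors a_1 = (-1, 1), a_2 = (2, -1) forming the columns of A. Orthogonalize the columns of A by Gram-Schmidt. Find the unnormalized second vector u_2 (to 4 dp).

a_1 = (-1, 1); ‖a_1‖ = 1.4142, so q_1 = (-0.7071, 0.7071).
q_1·a_2 = (-0.7071)·2 + 0.7071·(-1) = -2.1213.
u_2 = a_2 + 2.1213·q_1 = (0.5000, 0.5000).

u_2 = (0.5000, 0.5000)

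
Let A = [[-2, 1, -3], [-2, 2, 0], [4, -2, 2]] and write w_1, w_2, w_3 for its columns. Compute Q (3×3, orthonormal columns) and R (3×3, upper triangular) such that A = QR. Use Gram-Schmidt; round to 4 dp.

w_1 = (-2, -2, 4); ‖w_1‖ = 4.8990, so e_1 = (-0.4082, -0.4082, 0.8165).
e_1·w_2 = (-0.4082)·1 + (-0.4082)·2 + 0.8165·(-2) = -2.8577.
u_2 = w_2 + 2.8577·e_1 = (-0.1667, 0.8333, 0.3333).
‖u_2‖ = 0.9129, so e_2 = (-0.1826, 0.9129, 0.3651).
e_1·w_3 = (-0.4082)·(-3) + (-0.4082)·0 + 0.8165·2 = 2.8577; e_2·w_3 = (-0.1826)·(-3) + 0.9129·0 + 0.3651·2 = 1.2780.
u_3 = w_3 − 2.8577·e_1 − 1.2780·e_2 = (-1.6000, 0.0000, -0.8000).
‖u_3‖ = 1.7889, so e_3 = (-0.8944, 0.0000, -0.4472).

Q = [[-0.4082, -0.1826, -0.8944], [-0.4082, 0.9129, 0.0000], [0.8165, 0.3651, -0.4472]], R = [[4.8990, -2.8577, 2.8577], [0.0000, 0.9129, 1.2780], [0.0000, 0.0000, 1.7889]]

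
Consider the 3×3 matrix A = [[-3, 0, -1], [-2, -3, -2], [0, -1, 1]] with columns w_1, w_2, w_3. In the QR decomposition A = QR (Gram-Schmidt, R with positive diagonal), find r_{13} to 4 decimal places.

r_{13} = 1.9415

e_1 = w_1/‖w_1‖ = (-3, -2, 0)/3.6056 = (-0.8321, -0.5547, 0.0000).
r_{13} = e_1·w_3 = 1.9415.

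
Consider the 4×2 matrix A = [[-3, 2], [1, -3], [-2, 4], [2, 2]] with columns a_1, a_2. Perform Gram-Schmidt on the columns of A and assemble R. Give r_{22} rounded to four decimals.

q_1 = a_1/‖a_1‖ = (-3, 1, -2, 2)/4.2426 = (-0.7071, 0.2357, -0.4714, 0.4714).
r_{12} = q_1·a_2 = -3.0641.
u_2 = a_2 + 3.0641·q_1 = (-0.1667, -2.2778, 2.5556, 3.4444).
r_{22} = ‖u_2‖ = 4.8591.

r_{22} = 4.8591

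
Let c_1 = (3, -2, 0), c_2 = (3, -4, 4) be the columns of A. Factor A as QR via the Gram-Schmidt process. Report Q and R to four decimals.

c_1 = (3, -2, 0); ‖c_1‖ = 3.6056, so q_1 = (0.8321, -0.5547, 0.0000).
q_1·c_2 = 0.8321·3 + (-0.5547)·(-4) + 0.0000·4 = 4.7150.
u_2 = c_2 − 4.7150·q_1 = (-0.9231, -1.3846, 4.0000).
‖u_2‖ = 4.3323, so q_2 = (-0.2131, -0.3196, 0.9233).

Q = [[0.8321, -0.2131], [-0.5547, -0.3196], [0.0000, 0.9233]], R = [[3.6056, 4.7150], [0.0000, 4.3323]]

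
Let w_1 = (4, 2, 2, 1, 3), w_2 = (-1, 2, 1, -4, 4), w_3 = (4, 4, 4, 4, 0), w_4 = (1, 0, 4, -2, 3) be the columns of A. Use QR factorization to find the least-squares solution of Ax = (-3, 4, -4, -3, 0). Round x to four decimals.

e_1 = w_1/‖w_1‖ = (4, 2, 2, 1, 3)/5.8310 = (0.6860, 0.3430, 0.3430, 0.1715, 0.5145).
r_{12} = e_1·w_2 = 1.7150.
u_2 = w_2 − 1.7150·e_1 = (-2.1765, 1.4118, 0.4118, -4.2941, 3.1176).
‖u_2‖ = 5.9210, so e_2 = (-0.3676, 0.2384, 0.0695, -0.7252, 0.5265).
r_{13} = e_1·w_3 = 6.1739; r_{23} = e_2·w_3 = -3.1393.
u_3 = w_3 − 6.1739·e_1 + 3.1393·e_2 = (-1.3893, 2.6309, 2.1007, 0.6644, -1.5235).
‖u_3‖ = 4.0034, so e_3 = (-0.3470, 0.6572, 0.5247, 0.1660, -0.3806).
r_{14} = e_1·w_4 = 3.2585; r_{24} = e_2·w_4 = 2.9407; r_{34} = e_3·w_4 = 0.2783.
u_4 = w_4 − 3.2585·e_1 − 2.9407·e_2 − 0.2783·e_3 = (-0.0578, -2.0017, 2.5318, -0.4724, -0.1189).
‖u_4‖ = 3.2646, so e_4 = (-0.0177, -0.6132, 0.7755, -0.1447, -0.0364).
Qᵀb = (-2.5725, 3.9540, 1.0729, -5.0676).
Back-substitute: x_4 = -5.0676/3.2646 = -1.5523.
x_3 = (1.0729 − 0.2783·(-1.5523))/4.0034 = 0.3759.
x_2 = (3.9540 + 3.1393·0.3759 − 2.9407·(-1.5523))/5.9210 = 1.6380.
x_1 = (-2.5725 − 1.7150·1.6380 − 6.1739·0.3759 − 3.2585·(-1.5523))/5.8310 = -0.4535.

x = (-0.4535, 1.6380, 0.3759, -1.5523)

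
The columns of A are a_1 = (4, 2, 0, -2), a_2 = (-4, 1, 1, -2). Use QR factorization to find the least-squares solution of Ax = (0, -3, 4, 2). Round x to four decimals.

x = (-0.5841, -0.4019)

e_1 = a_1/‖a_1‖ = (4, 2, 0, -2)/4.8990 = (0.8165, 0.4082, 0.0000, -0.4082).
r_{12} = e_1·a_2 = -2.0412.
u_2 = a_2 + 2.0412·e_1 = (-2.3333, 1.8333, 1.0000, -2.8333).
‖u_2‖ = 4.2230, so e_2 = (-0.5525, 0.4341, 0.2368, -0.6709).
Qᵀb = (-2.0412, -1.6971).
Back-substitute: x_2 = -1.6971/4.2230 = -0.4019.
x_1 = (-2.0412 + 2.0412·(-0.4019))/4.8990 = -0.5841.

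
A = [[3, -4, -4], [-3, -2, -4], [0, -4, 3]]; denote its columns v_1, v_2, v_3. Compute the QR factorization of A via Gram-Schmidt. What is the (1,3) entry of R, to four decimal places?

r_{13} = 0.0000

e_1 = v_1/‖v_1‖ = (3, -3, 0)/4.2426 = (0.7071, -0.7071, 0.0000).
r_{13} = e_1·v_3 = 0.0000.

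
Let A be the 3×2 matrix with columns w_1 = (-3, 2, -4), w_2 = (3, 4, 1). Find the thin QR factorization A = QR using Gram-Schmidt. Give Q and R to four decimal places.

Q = [[-0.5571, 0.4952], [0.3714, 0.8666], [-0.7428, 0.0619]], R = [[5.3852, -0.9285], [0.0000, 5.0138]]

w_1 = (-3, 2, -4); ‖w_1‖ = 5.3852, so e_1 = (-0.5571, 0.3714, -0.7428).
e_1·w_2 = (-0.5571)·3 + 0.3714·4 + (-0.7428)·1 = -0.9285.
u_2 = w_2 + 0.9285·e_1 = (2.4828, 4.3448, 0.3103).
‖u_2‖ = 5.0138, so e_2 = (0.4952, 0.8666, 0.0619).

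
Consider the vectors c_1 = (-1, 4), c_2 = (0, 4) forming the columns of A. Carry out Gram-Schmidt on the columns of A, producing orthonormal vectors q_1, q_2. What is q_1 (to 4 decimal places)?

c_1 = (-1, 4); ‖c_1‖ = 4.1231, so q_1 = (-0.2425, 0.9701).

q_1 = (-0.2425, 0.9701)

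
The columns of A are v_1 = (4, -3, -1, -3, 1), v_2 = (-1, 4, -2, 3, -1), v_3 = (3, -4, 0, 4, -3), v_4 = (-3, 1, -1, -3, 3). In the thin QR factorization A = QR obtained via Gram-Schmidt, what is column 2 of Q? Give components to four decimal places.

v_1 = (4, -3, -1, -3, 1); ‖v_1‖ = 6.0000, so e_1 = (0.6667, -0.5000, -0.1667, -0.5000, 0.1667).
e_1·v_2 = 0.6667·(-1) + (-0.5000)·4 + (-0.1667)·(-2) + (-0.5000)·3 + 0.1667·(-1) = -4.0000.
u_2 = v_2 + 4.0000·e_1 = (1.6667, 2.0000, -2.6667, 1.0000, -0.3333).
‖u_2‖ = 3.8730, so e_2 = (0.4303, 0.5164, -0.6885, 0.2582, -0.0861).

e_2 = (0.4303, 0.5164, -0.6885, 0.2582, -0.0861)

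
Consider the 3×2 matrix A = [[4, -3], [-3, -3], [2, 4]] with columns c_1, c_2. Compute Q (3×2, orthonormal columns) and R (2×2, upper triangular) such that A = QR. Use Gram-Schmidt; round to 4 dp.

Q = [[0.7428, -0.6409], [-0.5571, -0.4313], [0.3714, 0.6350]], R = [[5.3852, 0.9285], [0.0000, 5.7566]]

c_1 = (4, -3, 2); ‖c_1‖ = 5.3852, so q_1 = (0.7428, -0.5571, 0.3714).
q_1·c_2 = 0.7428·(-3) + (-0.5571)·(-3) + 0.3714·4 = 0.9285.
u_2 = c_2 − 0.9285·q_1 = (-3.6897, -2.4828, 3.6552).
‖u_2‖ = 5.7566, so q_2 = (-0.6409, -0.4313, 0.6350).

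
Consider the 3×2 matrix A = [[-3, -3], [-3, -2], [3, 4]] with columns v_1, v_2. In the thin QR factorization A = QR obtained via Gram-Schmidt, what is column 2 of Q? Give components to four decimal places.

q_1 = v_1/‖v_1‖ = (-3, -3, 3)/5.1962 = (-0.5774, -0.5774, 0.5774).
r_{12} = q_1·v_2 = 5.1962.
u_2 = v_2 − 5.1962·q_1 = (0.0000, 1.0000, 1.0000).
‖u_2‖ = 1.4142, so q_2 = (0.0000, 0.7071, 0.7071).

q_2 = (0.0000, 0.7071, 0.7071)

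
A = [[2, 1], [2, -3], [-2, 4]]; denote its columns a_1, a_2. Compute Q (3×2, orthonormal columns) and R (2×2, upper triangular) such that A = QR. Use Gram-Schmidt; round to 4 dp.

q_1 = a_1/‖a_1‖ = (2, 2, -2)/3.4641 = (0.5774, 0.5774, -0.5774).
r_{12} = q_1·a_2 = -3.4641.
u_2 = a_2 + 3.4641·q_1 = (3.0000, -1.0000, 2.0000).
‖u_2‖ = 3.7417, so q_2 = (0.8018, -0.2673, 0.5345).

Q = [[0.5774, 0.8018], [0.5774, -0.2673], [-0.5774, 0.5345]], R = [[3.4641, -3.4641], [0.0000, 3.7417]]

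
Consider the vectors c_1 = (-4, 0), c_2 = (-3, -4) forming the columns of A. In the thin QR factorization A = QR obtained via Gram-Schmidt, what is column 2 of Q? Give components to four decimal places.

q_1 = c_1/‖c_1‖ = (-4, 0)/4.0000 = (-1.0000, 0.0000).
r_{12} = q_1·c_2 = 3.0000.
u_2 = c_2 − 3.0000·q_1 = (0.0000, -4.0000).
‖u_2‖ = 4.0000, so q_2 = (0.0000, -1.0000).

q_2 = (0.0000, -1.0000)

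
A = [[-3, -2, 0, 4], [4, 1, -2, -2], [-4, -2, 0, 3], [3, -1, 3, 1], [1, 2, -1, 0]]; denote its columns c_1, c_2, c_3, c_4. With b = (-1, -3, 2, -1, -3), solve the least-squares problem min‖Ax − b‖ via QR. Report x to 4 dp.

c_1 = (-3, 4, -4, 3, 1); ‖c_1‖ = 7.1414, so e_1 = (-0.4201, 0.5601, -0.5601, 0.4201, 0.1400).
e_1·c_2 = (-0.4201)·(-2) + 0.5601·1 + (-0.5601)·(-2) + 0.4201·(-1) + 0.1400·2 = 2.3805.
u_2 = c_2 − 2.3805·e_1 = (-1.0000, -0.3333, -0.6667, -2.0000, 1.6667).
‖u_2‖ = 2.8868, so e_2 = (-0.3464, -0.1155, -0.2309, -0.6928, 0.5774).
e_1·c_3 = (-0.4201)·0 + 0.5601·(-2) + (-0.5601)·0 + 0.4201·3 + 0.1400·(-1) = 0.0000; e_2·c_3 = (-0.3464)·0 + (-0.1155)·(-2) + (-0.2309)·0 + (-0.6928)·3 + 0.5774·(-1) = -2.4249.
u_3 = c_3 − 0.0000·e_1 + 2.4249·e_2 = (-0.8400, -2.2800, -0.5600, 1.3200, 0.4000).
‖u_3‖ = 2.8496, so e_3 = (-0.2948, -0.8001, -0.1965, 0.4632, 0.1404).
e_1·c_4 = (-0.4201)·4 + 0.5601·(-2) + (-0.5601)·3 + 0.4201·1 + 0.1400·0 = -4.0608; e_2·c_4 = (-0.3464)·4 + (-0.1155)·(-2) + (-0.2309)·3 + (-0.6928)·1 + 0.5774·0 = -2.5403; e_3·c_4 = (-0.2948)·4 + (-0.8001)·(-2) + (-0.1965)·3 + 0.4632·1 + 0.1404·0 = 0.2948.
u_4 = c_4 + 4.0608·e_1 + 2.5403·e_2 − 0.2948·e_3 = (1.5010, 0.2170, 0.1968, 0.8093, 1.9939).
‖u_4‖ = 2.6400, so e_4 = (0.5686, 0.0822, 0.0745, 0.3066, 0.7553).
Qᵀb = (-3.2206, -0.8083, 1.4178, -3.2385).
Back-substitute: x_4 = -3.2385/2.6400 = -1.2267.
x_3 = (1.4178 − 0.2948·(-1.2267))/2.8496 = 0.6244.
x_2 = (-0.8083 + 2.4249·0.6244 + 2.5403·(-1.2267))/2.8868 = -0.8350.
x_1 = (-3.2206 − 2.3805·(-0.8350) − 0.0000·0.6244 + 4.0608·(-1.2267))/7.1414 = -0.8702.

x = (-0.8702, -0.8350, 0.6244, -1.2267)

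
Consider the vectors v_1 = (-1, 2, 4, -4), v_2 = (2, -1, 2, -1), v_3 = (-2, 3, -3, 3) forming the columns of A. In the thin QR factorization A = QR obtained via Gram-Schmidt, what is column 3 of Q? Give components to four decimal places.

v_1 = (-1, 2, 4, -4); ‖v_1‖ = 6.0828, so e_1 = (-0.1644, 0.3288, 0.6576, -0.6576).
e_1·v_2 = (-0.1644)·2 + 0.3288·(-1) + 0.6576·2 + (-0.6576)·(-1) = 1.3152.
u_2 = v_2 − 1.3152·e_1 = (2.2162, -1.4324, 1.1351, -0.1351).
‖u_2‖ = 2.8758, so e_2 = (0.7706, -0.4981, 0.3947, -0.0470).
e_1·v_3 = (-0.1644)·(-2) + 0.3288·3 + 0.6576·(-3) + (-0.6576)·3 = -2.6304; e_2·v_3 = 0.7706·(-2) + (-0.4981)·3 + 0.3947·(-3) + (-0.0470)·3 = -4.3607.
u_3 = v_3 + 2.6304·e_1 + 4.3607·e_2 = (0.9281, 1.6928, 0.4510, 1.0654).
‖u_3‖ = 2.2506, so e_3 = (0.4124, 0.7521, 0.2004, 0.4734).

e_3 = (0.4124, 0.7521, 0.2004, 0.4734)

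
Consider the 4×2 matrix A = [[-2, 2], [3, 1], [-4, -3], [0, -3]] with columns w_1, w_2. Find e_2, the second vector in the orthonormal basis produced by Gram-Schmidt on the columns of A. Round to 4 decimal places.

w_1 = (-2, 3, -4, 0); ‖w_1‖ = 5.3852, so e_1 = (-0.3714, 0.5571, -0.7428, 0.0000).
e_1·w_2 = (-0.3714)·2 + 0.5571·1 + (-0.7428)·(-3) + 0.0000·(-3) = 2.0426.
u_2 = w_2 − 2.0426·e_1 = (2.7586, -0.1379, -1.4828, -3.0000).
‖u_2‖ = 4.3391, so e_2 = (0.6358, -0.0318, -0.3417, -0.6914).

e_2 = (0.6358, -0.0318, -0.3417, -0.6914)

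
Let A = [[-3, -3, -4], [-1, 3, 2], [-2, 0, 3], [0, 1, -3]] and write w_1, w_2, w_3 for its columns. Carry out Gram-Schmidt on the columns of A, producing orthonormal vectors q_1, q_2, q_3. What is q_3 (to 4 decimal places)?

q_3 = (-0.3437, -0.0953, 0.5633, -0.7453)

w_1 = (-3, -1, -2, 0); ‖w_1‖ = 3.7417, so q_1 = (-0.8018, -0.2673, -0.5345, 0.0000).
q_1·w_2 = (-0.8018)·(-3) + (-0.2673)·3 + (-0.5345)·0 + 0.0000·1 = 1.6036.
u_2 = w_2 − 1.6036·q_1 = (-1.7143, 3.4286, 0.8571, 1.0000).
‖u_2‖ = 4.0532, so q_2 = (-0.4229, 0.8459, 0.2115, 0.2467).
q_1·w_3 = (-0.8018)·(-4) + (-0.2673)·2 + (-0.5345)·3 + 0.0000·(-3) = 1.0690; q_2·w_3 = (-0.4229)·(-4) + 0.8459·2 + 0.2115·3 + 0.2467·(-3) = 3.2778.
u_3 = w_3 − 1.0690·q_1 − 3.2778·q_2 = (-1.7565, -0.4870, 2.8783, -3.8087).
‖u_3‖ = 5.1101, so q_3 = (-0.3437, -0.0953, 0.5633, -0.7453).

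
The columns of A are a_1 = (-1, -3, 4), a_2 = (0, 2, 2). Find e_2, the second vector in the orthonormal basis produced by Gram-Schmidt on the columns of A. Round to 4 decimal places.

e_2 = (0.0275, 0.7964, 0.6042)

a_1 = (-1, -3, 4); ‖a_1‖ = 5.0990, so e_1 = (-0.1961, -0.5883, 0.7845).
e_1·a_2 = (-0.1961)·0 + (-0.5883)·2 + 0.7845·2 = 0.3922.
u_2 = a_2 − 0.3922·e_1 = (0.0769, 2.2308, 1.6923).
‖u_2‖ = 2.8011, so e_2 = (0.0275, 0.7964, 0.6042).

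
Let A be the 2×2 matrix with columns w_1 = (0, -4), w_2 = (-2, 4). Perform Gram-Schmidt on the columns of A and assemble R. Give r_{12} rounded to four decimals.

w_1 = (0, -4); ‖w_1‖ = 4.0000, so e_1 = (0.0000, -1.0000).
r_{12} = e_1·w_2 = -4.0000.

r_{12} = -4.0000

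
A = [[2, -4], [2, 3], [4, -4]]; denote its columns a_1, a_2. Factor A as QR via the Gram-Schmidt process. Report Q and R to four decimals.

e_1 = a_1/‖a_1‖ = (2, 2, 4)/4.8990 = (0.4082, 0.4082, 0.8165).
r_{12} = e_1·a_2 = -3.6742.
u_2 = a_2 + 3.6742·e_1 = (-2.5000, 4.5000, -1.0000).
‖u_2‖ = 5.2440, so e_2 = (-0.4767, 0.8581, -0.1907).

Q = [[0.4082, -0.4767], [0.4082, 0.8581], [0.8165, -0.1907]], R = [[4.8990, -3.6742], [0.0000, 5.2440]]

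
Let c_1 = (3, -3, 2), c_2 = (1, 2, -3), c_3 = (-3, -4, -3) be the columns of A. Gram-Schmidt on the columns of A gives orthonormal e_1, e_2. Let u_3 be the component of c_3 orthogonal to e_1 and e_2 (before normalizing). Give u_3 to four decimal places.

u_3 = (-1.8943, -4.1674, -3.4097)

c_1 = (3, -3, 2); ‖c_1‖ = 4.6904, so e_1 = (0.6396, -0.6396, 0.4264).
e_1·c_2 = 0.6396·1 + (-0.6396)·2 + 0.4264·(-3) = -1.9188.
u_2 = c_2 + 1.9188·e_1 = (2.2273, 0.7727, -2.1818).
‖u_2‖ = 3.2122, so e_2 = (0.6934, 0.2406, -0.6792).
e_1·c_3 = 0.6396·(-3) + (-0.6396)·(-4) + 0.4264·(-3) = -0.6396; e_2·c_3 = 0.6934·(-3) + 0.2406·(-4) + (-0.6792)·(-3) = -1.0047.
u_3 = c_3 + 0.6396·e_1 + 1.0047·e_2 = (-1.8943, -4.1674, -3.4097).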